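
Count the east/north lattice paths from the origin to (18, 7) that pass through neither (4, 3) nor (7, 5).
Number of paths = 339124

Inclusion–exclusion. Total paths: C(25, 18) = 480700. Through P₁: C(7, 4)·C(18, 14) = 107100. Through P₂: C(12, 7)·C(13, 11) = 61776. Since P₁ is strictly southwest of P₂, a monotone path through both must visit P₁ then P₂; paths through both = C(7, 4)·C(5, 3)·C(13, 11) = 27300. Avoid both = 480700 − 107100 − 61776 + 27300 = 339124.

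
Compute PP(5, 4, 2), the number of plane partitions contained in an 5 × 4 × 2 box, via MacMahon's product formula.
PP(5, 4, 2) = 5292

Evaluate the triple product over i = 1..5, j = 1..4, k = 1..2. The factors are (2/1) · (3/2) · (3/2) · (4/3) · (4/3) · (5/4) · (5/4) · (6/5) · … (40 factors total). The numerators and denominators telescope so the product is an integer; carrying out the multiplication exactly gives PP(5, 4, 2) = 5292.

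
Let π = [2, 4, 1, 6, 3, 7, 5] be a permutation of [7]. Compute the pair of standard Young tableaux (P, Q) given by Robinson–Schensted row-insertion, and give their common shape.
P = [1, 3, 5, 7] / [2, 4, 6];  Q = [1, 2, 4, 6] / [3, 5, 7];  common shape = (4, 3)

Row-insert the values π_1, π_2, … into P one at a time, bumping the leftmost entry strictly greater than the inserted value down to the next row. The recording tableau Q records, in position (i, j), the step at which that cell was added to P.
  Insert 2 (step 1): P = [2];  Q = [1]
  Insert 4 (step 2): P = [2, 4];  Q = [1, 2]
  Insert 1 (step 3): P = [1, 4] / [2];  Q = [1, 2] / [3]
  Insert 6 (step 4): P = [1, 4, 6] / [2];  Q = [1, 2, 4] / [3]
  Insert 3 (step 5): P = [1, 3, 6] / [2, 4];  Q = [1, 2, 4] / [3, 5]
  Insert 7 (step 6): P = [1, 3, 6, 7] / [2, 4];  Q = [1, 2, 4, 6] / [3, 5]
  Insert 5 (step 7): P = [1, 3, 5, 7] / [2, 4, 6];  Q = [1, 2, 4, 6] / [3, 5, 7]
Final shape: (4, 3).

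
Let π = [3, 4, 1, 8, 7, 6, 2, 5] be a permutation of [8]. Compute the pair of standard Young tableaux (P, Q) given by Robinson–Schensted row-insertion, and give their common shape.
P = [1, 2, 5] / [3, 4, 6] / [7] / [8];  Q = [1, 2, 4] / [3, 5, 8] / [6] / [7];  common shape = (3, 3, 1, 1)

Row-insert the values π_1, π_2, … into P one at a time, bumping the leftmost entry strictly greater than the inserted value down to the next row. The recording tableau Q records, in position (i, j), the step at which that cell was added to P.
  Insert 3 (step 1): P = [3];  Q = [1]
  Insert 4 (step 2): P = [3, 4];  Q = [1, 2]
  Insert 1 (step 3): P = [1, 4] / [3];  Q = [1, 2] / [3]
  Insert 8 (step 4): P = [1, 4, 8] / [3];  Q = [1, 2, 4] / [3]
  Insert 7 (step 5): P = [1, 4, 7] / [3, 8];  Q = [1, 2, 4] / [3, 5]
  Insert 6 (step 6): P = [1, 4, 6] / [3, 7] / [8];  Q = [1, 2, 4] / [3, 5] / [6]
  Insert 2 (step 7): P = [1, 2, 6] / [3, 4] / [7] / [8];  Q = [1, 2, 4] / [3, 5] / [6] / [7]
  Insert 5 (step 8): P = [1, 2, 5] / [3, 4, 6] / [7] / [8];  Q = [1, 2, 4] / [3, 5, 8] / [6] / [7]
Final shape: (3, 3, 1, 1).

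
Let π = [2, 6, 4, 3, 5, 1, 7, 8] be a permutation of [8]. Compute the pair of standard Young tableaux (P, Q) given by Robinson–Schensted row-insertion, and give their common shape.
P = [1, 3, 5, 7, 8] / [2] / [4] / [6];  Q = [1, 2, 5, 7, 8] / [3] / [4] / [6];  common shape = (5, 1, 1, 1)

Row-insert the values π_1, π_2, … into P one at a time, bumping the leftmost entry strictly greater than the inserted value down to the next row. The recording tableau Q records, in position (i, j), the step at which that cell was added to P.
  Insert 2 (step 1): P = [2];  Q = [1]
  Insert 6 (step 2): P = [2, 6];  Q = [1, 2]
  Insert 4 (step 3): P = [2, 4] / [6];  Q = [1, 2] / [3]
  Insert 3 (step 4): P = [2, 3] / [4] / [6];  Q = [1, 2] / [3] / [4]
  Insert 5 (step 5): P = [2, 3, 5] / [4] / [6];  Q = [1, 2, 5] / [3] / [4]
  Insert 1 (step 6): P = [1, 3, 5] / [2] / [4] / [6];  Q = [1, 2, 5] / [3] / [4] / [6]
  Insert 7 (step 7): P = [1, 3, 5, 7] / [2] / [4] / [6];  Q = [1, 2, 5, 7] / [3] / [4] / [6]
  Insert 8 (step 8): P = [1, 3, 5, 7, 8] / [2] / [4] / [6];  Q = [1, 2, 5, 7, 8] / [3] / [4] / [6]
Final shape: (5, 1, 1, 1).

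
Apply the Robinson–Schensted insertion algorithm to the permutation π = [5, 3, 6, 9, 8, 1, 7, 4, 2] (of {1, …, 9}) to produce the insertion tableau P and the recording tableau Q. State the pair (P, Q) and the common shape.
P = [1, 2, 7] / [3, 4] / [5, 6] / [8] / [9];  Q = [1, 3, 4] / [2, 5] / [6, 7] / [8] / [9];  common shape = (3, 2, 2, 1, 1)

Row-insert the values π_1, π_2, … into P one at a time, bumping the leftmost entry strictly greater than the inserted value down to the next row. The recording tableau Q records, in position (i, j), the step at which that cell was added to P.
  Insert 5 (step 1): P = [5];  Q = [1]
  Insert 3 (step 2): P = [3] / [5];  Q = [1] / [2]
  Insert 6 (step 3): P = [3, 6] / [5];  Q = [1, 3] / [2]
  Insert 9 (step 4): P = [3, 6, 9] / [5];  Q = [1, 3, 4] / [2]
  Insert 8 (step 5): P = [3, 6, 8] / [5, 9];  Q = [1, 3, 4] / [2, 5]
  Insert 1 (step 6): P = [1, 6, 8] / [3, 9] / [5];  Q = [1, 3, 4] / [2, 5] / [6]
  Insert 7 (step 7): P = [1, 6, 7] / [3, 8] / [5, 9];  Q = [1, 3, 4] / [2, 5] / [6, 7]
  Insert 4 (step 8): P = [1, 4, 7] / [3, 6] / [5, 8] / [9];  Q = [1, 3, 4] / [2, 5] / [6, 7] / [8]
  Insert 2 (step 9): P = [1, 2, 7] / [3, 4] / [5, 6] / [8] / [9];  Q = [1, 3, 4] / [2, 5] / [6, 7] / [8] / [9]
Final shape: (3, 2, 2, 1, 1).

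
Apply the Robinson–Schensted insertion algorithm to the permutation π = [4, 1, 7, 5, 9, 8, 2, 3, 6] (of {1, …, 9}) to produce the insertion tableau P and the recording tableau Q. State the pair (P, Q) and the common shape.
P = [1, 2, 3, 6] / [4, 5, 8] / [7, 9];  Q = [1, 3, 5, 9] / [2, 4, 6] / [7, 8];  common shape = (4, 3, 2)

Row-insert the values π_1, π_2, … into P one at a time, bumping the leftmost entry strictly greater than the inserted value down to the next row. The recording tableau Q records, in position (i, j), the step at which that cell was added to P.
  Insert 4 (step 1): P = [4];  Q = [1]
  Insert 1 (step 2): P = [1] / [4];  Q = [1] / [2]
  Insert 7 (step 3): P = [1, 7] / [4];  Q = [1, 3] / [2]
  Insert 5 (step 4): P = [1, 5] / [4, 7];  Q = [1, 3] / [2, 4]
  Insert 9 (step 5): P = [1, 5, 9] / [4, 7];  Q = [1, 3, 5] / [2, 4]
  Insert 8 (step 6): P = [1, 5, 8] / [4, 7, 9];  Q = [1, 3, 5] / [2, 4, 6]
  Insert 2 (step 7): P = [1, 2, 8] / [4, 5, 9] / [7];  Q = [1, 3, 5] / [2, 4, 6] / [7]
  Insert 3 (step 8): P = [1, 2, 3] / [4, 5, 8] / [7, 9];  Q = [1, 3, 5] / [2, 4, 6] / [7, 8]
  Insert 6 (step 9): P = [1, 2, 3, 6] / [4, 5, 8] / [7, 9];  Q = [1, 3, 5, 9] / [2, 4, 6] / [7, 8]
Final shape: (4, 3, 2).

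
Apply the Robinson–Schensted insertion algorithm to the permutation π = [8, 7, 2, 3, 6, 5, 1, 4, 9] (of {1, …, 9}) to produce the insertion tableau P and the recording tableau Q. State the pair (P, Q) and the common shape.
P = [1, 3, 4, 9] / [2, 5] / [6] / [7] / [8];  Q = [1, 4, 5, 9] / [2, 8] / [3] / [6] / [7];  common shape = (4, 2, 1, 1, 1)

Row-insert the values π_1, π_2, … into P one at a time, bumping the leftmost entry strictly greater than the inserted value down to the next row. The recording tableau Q records, in position (i, j), the step at which that cell was added to P.
  Insert 8 (step 1): P = [8];  Q = [1]
  Insert 7 (step 2): P = [7] / [8];  Q = [1] / [2]
  Insert 2 (step 3): P = [2] / [7] / [8];  Q = [1] / [2] / [3]
  Insert 3 (step 4): P = [2, 3] / [7] / [8];  Q = [1, 4] / [2] / [3]
  Insert 6 (step 5): P = [2, 3, 6] / [7] / [8];  Q = [1, 4, 5] / [2] / [3]
  Insert 5 (step 6): P = [2, 3, 5] / [6] / [7] / [8];  Q = [1, 4, 5] / [2] / [3] / [6]
  Insert 1 (step 7): P = [1, 3, 5] / [2] / [6] / [7] / [8];  Q = [1, 4, 5] / [2] / [3] / [6] / [7]
  Insert 4 (step 8): P = [1, 3, 4] / [2, 5] / [6] / [7] / [8];  Q = [1, 4, 5] / [2, 8] / [3] / [6] / [7]
  Insert 9 (step 9): P = [1, 3, 4, 9] / [2, 5] / [6] / [7] / [8];  Q = [1, 4, 5, 9] / [2, 8] / [3] / [6] / [7]
Final shape: (4, 2, 1, 1, 1).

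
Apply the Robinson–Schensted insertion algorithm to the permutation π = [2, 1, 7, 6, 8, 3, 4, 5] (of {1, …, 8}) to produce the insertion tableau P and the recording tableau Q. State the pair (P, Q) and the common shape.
P = [1, 3, 4, 5] / [2, 6, 8] / [7];  Q = [1, 3, 5, 8] / [2, 4, 7] / [6];  common shape = (4, 3, 1)

Row-insert the values π_1, π_2, … into P one at a time, bumping the leftmost entry strictly greater than the inserted value down to the next row. The recording tableau Q records, in position (i, j), the step at which that cell was added to P.
  Insert 2 (step 1): P = [2];  Q = [1]
  Insert 1 (step 2): P = [1] / [2];  Q = [1] / [2]
  Insert 7 (step 3): P = [1, 7] / [2];  Q = [1, 3] / [2]
  Insert 6 (step 4): P = [1, 6] / [2, 7];  Q = [1, 3] / [2, 4]
  Insert 8 (step 5): P = [1, 6, 8] / [2, 7];  Q = [1, 3, 5] / [2, 4]
  Insert 3 (step 6): P = [1, 3, 8] / [2, 6] / [7];  Q = [1, 3, 5] / [2, 4] / [6]
  Insert 4 (step 7): P = [1, 3, 4] / [2, 6, 8] / [7];  Q = [1, 3, 5] / [2, 4, 7] / [6]
  Insert 5 (step 8): P = [1, 3, 4, 5] / [2, 6, 8] / [7];  Q = [1, 3, 5, 8] / [2, 4, 7] / [6]
Final shape: (4, 3, 1).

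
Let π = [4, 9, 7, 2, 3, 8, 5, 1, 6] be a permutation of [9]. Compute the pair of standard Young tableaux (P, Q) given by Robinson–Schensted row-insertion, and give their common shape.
P = [1, 3, 5, 6] / [2, 7, 8] / [4] / [9];  Q = [1, 2, 6, 9] / [3, 5, 7] / [4] / [8];  common shape = (4, 3, 1, 1)

Row-insert the values π_1, π_2, … into P one at a time, bumping the leftmost entry strictly greater than the inserted value down to the next row. The recording tableau Q records, in position (i, j), the step at which that cell was added to P.
  Insert 4 (step 1): P = [4];  Q = [1]
  Insert 9 (step 2): P = [4, 9];  Q = [1, 2]
  Insert 7 (step 3): P = [4, 7] / [9];  Q = [1, 2] / [3]
  Insert 2 (step 4): P = [2, 7] / [4] / [9];  Q = [1, 2] / [3] / [4]
  Insert 3 (step 5): P = [2, 3] / [4, 7] / [9];  Q = [1, 2] / [3, 5] / [4]
  Insert 8 (step 6): P = [2, 3, 8] / [4, 7] / [9];  Q = [1, 2, 6] / [3, 5] / [4]
  Insert 5 (step 7): P = [2, 3, 5] / [4, 7, 8] / [9];  Q = [1, 2, 6] / [3, 5, 7] / [4]
  Insert 1 (step 8): P = [1, 3, 5] / [2, 7, 8] / [4] / [9];  Q = [1, 2, 6] / [3, 5, 7] / [4] / [8]
  Insert 6 (step 9): P = [1, 3, 5, 6] / [2, 7, 8] / [4] / [9];  Q = [1, 2, 6, 9] / [3, 5, 7] / [4] / [8]
Final shape: (4, 3, 1, 1).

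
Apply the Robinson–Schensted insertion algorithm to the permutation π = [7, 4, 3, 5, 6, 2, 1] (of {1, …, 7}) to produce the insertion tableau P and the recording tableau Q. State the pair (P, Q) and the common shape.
P = [1, 5, 6] / [2] / [3] / [4] / [7];  Q = [1, 4, 5] / [2] / [3] / [6] / [7];  common shape = (3, 1, 1, 1, 1)

Row-insert the values π_1, π_2, … into P one at a time, bumping the leftmost entry strictly greater than the inserted value down to the next row. The recording tableau Q records, in position (i, j), the step at which that cell was added to P.
  Insert 7 (step 1): P = [7];  Q = [1]
  Insert 4 (step 2): P = [4] / [7];  Q = [1] / [2]
  Insert 3 (step 3): P = [3] / [4] / [7];  Q = [1] / [2] / [3]
  Insert 5 (step 4): P = [3, 5] / [4] / [7];  Q = [1, 4] / [2] / [3]
  Insert 6 (step 5): P = [3, 5, 6] / [4] / [7];  Q = [1, 4, 5] / [2] / [3]
  Insert 2 (step 6): P = [2, 5, 6] / [3] / [4] / [7];  Q = [1, 4, 5] / [2] / [3] / [6]
  Insert 1 (step 7): P = [1, 5, 6] / [2] / [3] / [4] / [7];  Q = [1, 4, 5] / [2] / [3] / [6] / [7]
Final shape: (3, 1, 1, 1, 1).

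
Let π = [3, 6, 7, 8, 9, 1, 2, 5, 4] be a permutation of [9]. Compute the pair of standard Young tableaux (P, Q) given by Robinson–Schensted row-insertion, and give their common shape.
P = [1, 2, 4, 8, 9] / [3, 5, 7] / [6];  Q = [1, 2, 3, 4, 5] / [6, 7, 8] / [9];  common shape = (5, 3, 1)

Row-insert the values π_1, π_2, … into P one at a time, bumping the leftmost entry strictly greater than the inserted value down to the next row. The recording tableau Q records, in position (i, j), the step at which that cell was added to P.
  Insert 3 (step 1): P = [3];  Q = [1]
  Insert 6 (step 2): P = [3, 6];  Q = [1, 2]
  Insert 7 (step 3): P = [3, 6, 7];  Q = [1, 2, 3]
  Insert 8 (step 4): P = [3, 6, 7, 8];  Q = [1, 2, 3, 4]
  Insert 9 (step 5): P = [3, 6, 7, 8, 9];  Q = [1, 2, 3, 4, 5]
  Insert 1 (step 6): P = [1, 6, 7, 8, 9] / [3];  Q = [1, 2, 3, 4, 5] / [6]
  Insert 2 (step 7): P = [1, 2, 7, 8, 9] / [3, 6];  Q = [1, 2, 3, 4, 5] / [6, 7]
  Insert 5 (step 8): P = [1, 2, 5, 8, 9] / [3, 6, 7];  Q = [1, 2, 3, 4, 5] / [6, 7, 8]
  Insert 4 (step 9): P = [1, 2, 4, 8, 9] / [3, 5, 7] / [6];  Q = [1, 2, 3, 4, 5] / [6, 7, 8] / [9]
Final shape: (5, 3, 1).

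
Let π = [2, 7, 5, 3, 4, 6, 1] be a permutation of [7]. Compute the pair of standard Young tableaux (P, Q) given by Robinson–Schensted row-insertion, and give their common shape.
P = [1, 3, 4, 6] / [2] / [5] / [7];  Q = [1, 2, 5, 6] / [3] / [4] / [7];  common shape = (4, 1, 1, 1)

Row-insert the values π_1, π_2, … into P one at a time, bumping the leftmost entry strictly greater than the inserted value down to the next row. The recording tableau Q records, in position (i, j), the step at which that cell was added to P.
  Insert 2 (step 1): P = [2];  Q = [1]
  Insert 7 (step 2): P = [2, 7];  Q = [1, 2]
  Insert 5 (step 3): P = [2, 5] / [7];  Q = [1, 2] / [3]
  Insert 3 (step 4): P = [2, 3] / [5] / [7];  Q = [1, 2] / [3] / [4]
  Insert 4 (step 5): P = [2, 3, 4] / [5] / [7];  Q = [1, 2, 5] / [3] / [4]
  Insert 6 (step 6): P = [2, 3, 4, 6] / [5] / [7];  Q = [1, 2, 5, 6] / [3] / [4]
  Insert 1 (step 7): P = [1, 3, 4, 6] / [2] / [5] / [7];  Q = [1, 2, 5, 6] / [3] / [4] / [7]
Final shape: (4, 1, 1, 1).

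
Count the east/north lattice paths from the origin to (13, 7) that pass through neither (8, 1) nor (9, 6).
Number of paths = 48607

Inclusion–exclusion. Total paths: C(20, 13) = 77520. Through P₁: C(9, 8)·C(11, 5) = 4158. Through P₂: C(15, 9)·C(5, 4) = 25025. Since P₁ is strictly southwest of P₂, a monotone path through both must visit P₁ then P₂; paths through both = C(9, 8)·C(6, 1)·C(5, 4) = 270. Avoid both = 77520 − 4158 − 25025 + 270 = 48607.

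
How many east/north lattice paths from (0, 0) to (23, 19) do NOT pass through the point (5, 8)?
Number of paths = 402248598570

Total paths from (0, 0) to (23, 19): C(42, 23) = 446775310800. Paths through (5, 8): (paths (0, 0) → (5, 8)) × (paths (5, 8) → (23, 19)) = C(13, 5) · C(29, 18) = 1287 · 34597290 = 44526712230. Avoidance count = 446775310800 − 44526712230 = 402248598570.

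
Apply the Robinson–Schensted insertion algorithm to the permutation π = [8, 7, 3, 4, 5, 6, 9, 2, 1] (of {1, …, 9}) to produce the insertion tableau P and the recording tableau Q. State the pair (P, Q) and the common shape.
P = [1, 4, 5, 6, 9] / [2] / [3] / [7] / [8];  Q = [1, 4, 5, 6, 7] / [2] / [3] / [8] / [9];  common shape = (5, 1, 1, 1, 1)

Row-insert the values π_1, π_2, … into P one at a time, bumping the leftmost entry strictly greater than the inserted value down to the next row. The recording tableau Q records, in position (i, j), the step at which that cell was added to P.
  Insert 8 (step 1): P = [8];  Q = [1]
  Insert 7 (step 2): P = [7] / [8];  Q = [1] / [2]
  Insert 3 (step 3): P = [3] / [7] / [8];  Q = [1] / [2] / [3]
  Insert 4 (step 4): P = [3, 4] / [7] / [8];  Q = [1, 4] / [2] / [3]
  Insert 5 (step 5): P = [3, 4, 5] / [7] / [8];  Q = [1, 4, 5] / [2] / [3]
  Insert 6 (step 6): P = [3, 4, 5, 6] / [7] / [8];  Q = [1, 4, 5, 6] / [2] / [3]
  Insert 9 (step 7): P = [3, 4, 5, 6, 9] / [7] / [8];  Q = [1, 4, 5, 6, 7] / [2] / [3]
  Insert 2 (step 8): P = [2, 4, 5, 6, 9] / [3] / [7] / [8];  Q = [1, 4, 5, 6, 7] / [2] / [3] / [8]
  Insert 1 (step 9): P = [1, 4, 5, 6, 9] / [2] / [3] / [7] / [8];  Q = [1, 4, 5, 6, 7] / [2] / [3] / [8] / [9]
Final shape: (5, 1, 1, 1, 1).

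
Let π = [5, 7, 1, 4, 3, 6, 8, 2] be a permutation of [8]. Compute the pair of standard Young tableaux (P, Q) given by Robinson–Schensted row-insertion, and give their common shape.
P = [1, 2, 6, 8] / [3, 7] / [4] / [5];  Q = [1, 2, 6, 7] / [3, 4] / [5] / [8];  common shape = (4, 2, 1, 1)

Row-insert the values π_1, π_2, … into P one at a time, bumping the leftmost entry strictly greater than the inserted value down to the next row. The recording tableau Q records, in position (i, j), the step at which that cell was added to P.
  Insert 5 (step 1): P = [5];  Q = [1]
  Insert 7 (step 2): P = [5, 7];  Q = [1, 2]
  Insert 1 (step 3): P = [1, 7] / [5];  Q = [1, 2] / [3]
  Insert 4 (step 4): P = [1, 4] / [5, 7];  Q = [1, 2] / [3, 4]
  Insert 3 (step 5): P = [1, 3] / [4, 7] / [5];  Q = [1, 2] / [3, 4] / [5]
  Insert 6 (step 6): P = [1, 3, 6] / [4, 7] / [5];  Q = [1, 2, 6] / [3, 4] / [5]
  Insert 8 (step 7): P = [1, 3, 6, 8] / [4, 7] / [5];  Q = [1, 2, 6, 7] / [3, 4] / [5]
  Insert 2 (step 8): P = [1, 2, 6, 8] / [3, 7] / [4] / [5];  Q = [1, 2, 6, 7] / [3, 4] / [5] / [8]
Final shape: (4, 2, 1, 1).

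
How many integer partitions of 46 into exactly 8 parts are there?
p(46, 8 parts) = 7564

Partitions of n into exactly k parts are in bijection with partitions of n − k into at most k parts (subtract 1 from each part). So p(46, exactly 8) = p(38, parts ≤ 8). Computing via the recurrence p(m, j) = p(m, j−1) + p(m−j, j) gives 7564.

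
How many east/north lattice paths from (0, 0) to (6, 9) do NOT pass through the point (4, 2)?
Number of paths = 4465

Total paths from (0, 0) to (6, 9): C(15, 6) = 5005. Paths through (4, 2): (paths (0, 0) → (4, 2)) × (paths (4, 2) → (6, 9)) = C(6, 4) · C(9, 2) = 15 · 36 = 540. Avoidance count = 5005 − 540 = 4465.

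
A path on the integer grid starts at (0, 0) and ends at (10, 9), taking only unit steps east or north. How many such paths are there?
Number of paths = 92378

A monotone lattice path from (0, 0) to (10, 9) consists of 10 east steps and 9 north steps in some order, so it is determined by which 10 of the 19 steps are east. The count is C(19, 10) = 92378.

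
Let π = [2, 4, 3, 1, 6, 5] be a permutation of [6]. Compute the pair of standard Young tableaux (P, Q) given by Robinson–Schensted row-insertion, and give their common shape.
P = [1, 3, 5] / [2, 6] / [4];  Q = [1, 2, 5] / [3, 6] / [4];  common shape = (3, 2, 1)

Row-insert the values π_1, π_2, … into P one at a time, bumping the leftmost entry strictly greater than the inserted value down to the next row. The recording tableau Q records, in position (i, j), the step at which that cell was added to P.
  Insert 2 (step 1): P = [2];  Q = [1]
  Insert 4 (step 2): P = [2, 4];  Q = [1, 2]
  Insert 3 (step 3): P = [2, 3] / [4];  Q = [1, 2] / [3]
  Insert 1 (step 4): P = [1, 3] / [2] / [4];  Q = [1, 2] / [3] / [4]
  Insert 6 (step 5): P = [1, 3, 6] / [2] / [4];  Q = [1, 2, 5] / [3] / [4]
  Insert 5 (step 6): P = [1, 3, 5] / [2, 6] / [4];  Q = [1, 2, 5] / [3, 6] / [4]
Final shape: (3, 2, 1).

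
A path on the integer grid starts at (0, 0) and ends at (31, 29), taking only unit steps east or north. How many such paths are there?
Number of paths = 114449595062769120

A monotone lattice path from (0, 0) to (31, 29) consists of 31 east steps and 29 north steps in some order, so it is determined by which 31 of the 60 steps are east. The count is C(60, 31) = 114449595062769120.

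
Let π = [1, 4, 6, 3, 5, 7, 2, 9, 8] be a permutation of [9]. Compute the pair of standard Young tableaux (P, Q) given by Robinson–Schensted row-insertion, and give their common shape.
P = [1, 2, 5, 7, 8] / [3, 6, 9] / [4];  Q = [1, 2, 3, 6, 8] / [4, 5, 9] / [7];  common shape = (5, 3, 1)

Row-insert the values π_1, π_2, … into P one at a time, bumping the leftmost entry strictly greater than the inserted value down to the next row. The recording tableau Q records, in position (i, j), the step at which that cell was added to P.
  Insert 1 (step 1): P = [1];  Q = [1]
  Insert 4 (step 2): P = [1, 4];  Q = [1, 2]
  Insert 6 (step 3): P = [1, 4, 6];  Q = [1, 2, 3]
  Insert 3 (step 4): P = [1, 3, 6] / [4];  Q = [1, 2, 3] / [4]
  Insert 5 (step 5): P = [1, 3, 5] / [4, 6];  Q = [1, 2, 3] / [4, 5]
  Insert 7 (step 6): P = [1, 3, 5, 7] / [4, 6];  Q = [1, 2, 3, 6] / [4, 5]
  Insert 2 (step 7): P = [1, 2, 5, 7] / [3, 6] / [4];  Q = [1, 2, 3, 6] / [4, 5] / [7]
  Insert 9 (step 8): P = [1, 2, 5, 7, 9] / [3, 6] / [4];  Q = [1, 2, 3, 6, 8] / [4, 5] / [7]
  Insert 8 (step 9): P = [1, 2, 5, 7, 8] / [3, 6, 9] / [4];  Q = [1, 2, 3, 6, 8] / [4, 5, 9] / [7]
Final shape: (5, 3, 1).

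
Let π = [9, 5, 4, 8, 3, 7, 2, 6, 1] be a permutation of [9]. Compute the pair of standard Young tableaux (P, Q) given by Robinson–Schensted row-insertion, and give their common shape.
P = [1, 6] / [2, 7] / [3, 8] / [4] / [5] / [9];  Q = [1, 4] / [2, 6] / [3, 8] / [5] / [7] / [9];  common shape = (2, 2, 2, 1, 1, 1)

Row-insert the values π_1, π_2, … into P one at a time, bumping the leftmost entry strictly greater than the inserted value down to the next row. The recording tableau Q records, in position (i, j), the step at which that cell was added to P.
  Insert 9 (step 1): P = [9];  Q = [1]
  Insert 5 (step 2): P = [5] / [9];  Q = [1] / [2]
  Insert 4 (step 3): P = [4] / [5] / [9];  Q = [1] / [2] / [3]
  Insert 8 (step 4): P = [4, 8] / [5] / [9];  Q = [1, 4] / [2] / [3]
  Insert 3 (step 5): P = [3, 8] / [4] / [5] / [9];  Q = [1, 4] / [2] / [3] / [5]
  Insert 7 (step 6): P = [3, 7] / [4, 8] / [5] / [9];  Q = [1, 4] / [2, 6] / [3] / [5]
  Insert 2 (step 7): P = [2, 7] / [3, 8] / [4] / [5] / [9];  Q = [1, 4] / [2, 6] / [3] / [5] / [7]
  Insert 6 (step 8): P = [2, 6] / [3, 7] / [4, 8] / [5] / [9];  Q = [1, 4] / [2, 6] / [3, 8] / [5] / [7]
  Insert 1 (step 9): P = [1, 6] / [2, 7] / [3, 8] / [4] / [5] / [9];  Q = [1, 4] / [2, 6] / [3, 8] / [5] / [7] / [9]
Final shape: (2, 2, 2, 1, 1, 1).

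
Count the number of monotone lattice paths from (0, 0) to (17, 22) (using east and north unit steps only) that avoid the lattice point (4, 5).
Number of paths = 35931376710

Total paths from (0, 0) to (17, 22): C(39, 17) = 51021117810. Paths through (4, 5): (paths (0, 0) → (4, 5)) × (paths (4, 5) → (17, 22)) = C(9, 4) · C(30, 13) = 126 · 119759850 = 15089741100. Avoidance count = 51021117810 − 15089741100 = 35931376710.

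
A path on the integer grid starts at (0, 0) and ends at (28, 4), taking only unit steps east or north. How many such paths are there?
Number of paths = 35960

A monotone lattice path from (0, 0) to (28, 4) consists of 28 east steps and 4 north steps in some order, so it is determined by which 28 of the 32 steps are east. The count is C(32, 28) = 35960.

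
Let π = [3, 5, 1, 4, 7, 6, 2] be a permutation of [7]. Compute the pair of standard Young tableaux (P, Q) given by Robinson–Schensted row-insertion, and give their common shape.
P = [1, 2, 6] / [3, 4, 7] / [5];  Q = [1, 2, 5] / [3, 4, 6] / [7];  common shape = (3, 3, 1)

Row-insert the values π_1, π_2, … into P one at a time, bumping the leftmost entry strictly greater than the inserted value down to the next row. The recording tableau Q records, in position (i, j), the step at which that cell was added to P.
  Insert 3 (step 1): P = [3];  Q = [1]
  Insert 5 (step 2): P = [3, 5];  Q = [1, 2]
  Insert 1 (step 3): P = [1, 5] / [3];  Q = [1, 2] / [3]
  Insert 4 (step 4): P = [1, 4] / [3, 5];  Q = [1, 2] / [3, 4]
  Insert 7 (step 5): P = [1, 4, 7] / [3, 5];  Q = [1, 2, 5] / [3, 4]
  Insert 6 (step 6): P = [1, 4, 6] / [3, 5, 7];  Q = [1, 2, 5] / [3, 4, 6]
  Insert 2 (step 7): P = [1, 2, 6] / [3, 4, 7] / [5];  Q = [1, 2, 5] / [3, 4, 6] / [7]
Final shape: (3, 3, 1).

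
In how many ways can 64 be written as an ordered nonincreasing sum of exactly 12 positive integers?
p(64, 12 parts) = 126560

Partitions of n into exactly k parts are in bijection with partitions of n − k into at most k parts (subtract 1 from each part). So p(64, exactly 12) = p(52, parts ≤ 12). Computing via the recurrence p(m, j) = p(m, j−1) + p(m−j, j) gives 126560.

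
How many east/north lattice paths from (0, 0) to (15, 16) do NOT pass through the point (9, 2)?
Number of paths = 298408395

Total paths from (0, 0) to (15, 16): C(31, 15) = 300540195. Paths through (9, 2): (paths (0, 0) → (9, 2)) × (paths (9, 2) → (15, 16)) = C(11, 9) · C(20, 6) = 55 · 38760 = 2131800. Avoidance count = 300540195 − 2131800 = 298408395.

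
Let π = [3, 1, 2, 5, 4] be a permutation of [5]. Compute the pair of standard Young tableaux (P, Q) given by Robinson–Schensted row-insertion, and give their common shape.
P = [1, 2, 4] / [3, 5];  Q = [1, 3, 4] / [2, 5];  common shape = (3, 2)

Row-insert the values π_1, π_2, … into P one at a time, bumping the leftmost entry strictly greater than the inserted value down to the next row. The recording tableau Q records, in position (i, j), the step at which that cell was added to P.
  Insert 3 (step 1): P = [3];  Q = [1]
  Insert 1 (step 2): P = [1] / [3];  Q = [1] / [2]
  Insert 2 (step 3): P = [1, 2] / [3];  Q = [1, 3] / [2]
  Insert 5 (step 4): P = [1, 2, 5] / [3];  Q = [1, 3, 4] / [2]
  Insert 4 (step 5): P = [1, 2, 4] / [3, 5];  Q = [1, 3, 4] / [2, 5]
Final shape: (3, 2).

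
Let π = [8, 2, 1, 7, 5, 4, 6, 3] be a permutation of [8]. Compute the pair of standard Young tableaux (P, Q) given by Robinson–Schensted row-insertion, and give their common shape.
P = [1, 3, 6] / [2, 4] / [5] / [7] / [8];  Q = [1, 4, 7] / [2, 5] / [3] / [6] / [8];  common shape = (3, 2, 1, 1, 1)

Row-insert the values π_1, π_2, … into P one at a time, bumping the leftmost entry strictly greater than the inserted value down to the next row. The recording tableau Q records, in position (i, j), the step at which that cell was added to P.
  Insert 8 (step 1): P = [8];  Q = [1]
  Insert 2 (step 2): P = [2] / [8];  Q = [1] / [2]
  Insert 1 (step 3): P = [1] / [2] / [8];  Q = [1] / [2] / [3]
  Insert 7 (step 4): P = [1, 7] / [2] / [8];  Q = [1, 4] / [2] / [3]
  Insert 5 (step 5): P = [1, 5] / [2, 7] / [8];  Q = [1, 4] / [2, 5] / [3]
  Insert 4 (step 6): P = [1, 4] / [2, 5] / [7] / [8];  Q = [1, 4] / [2, 5] / [3] / [6]
  Insert 6 (step 7): P = [1, 4, 6] / [2, 5] / [7] / [8];  Q = [1, 4, 7] / [2, 5] / [3] / [6]
  Insert 3 (step 8): P = [1, 3, 6] / [2, 4] / [5] / [7] / [8];  Q = [1, 4, 7] / [2, 5] / [3] / [6] / [8]
Final shape: (3, 2, 1, 1, 1).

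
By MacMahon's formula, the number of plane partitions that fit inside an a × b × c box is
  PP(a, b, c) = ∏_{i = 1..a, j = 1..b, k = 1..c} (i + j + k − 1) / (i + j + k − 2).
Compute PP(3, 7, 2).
PP(3, 7, 2) = 4950

Evaluate the triple product over i = 1..3, j = 1..7, k = 1..2. The factors are (2/1) · (3/2) · (3/2) · (4/3) · (4/3) · (5/4) · (5/4) · (6/5) · … (42 factors total). The numerators and denominators telescope so the product is an integer; carrying out the multiplication exactly gives PP(3, 7, 2) = 4950.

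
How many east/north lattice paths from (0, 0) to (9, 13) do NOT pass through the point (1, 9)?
Number of paths = 492470

Total paths from (0, 0) to (9, 13): C(22, 9) = 497420. Paths through (1, 9): (paths (0, 0) → (1, 9)) × (paths (1, 9) → (9, 13)) = C(10, 1) · C(12, 8) = 10 · 495 = 4950. Avoidance count = 497420 − 4950 = 492470.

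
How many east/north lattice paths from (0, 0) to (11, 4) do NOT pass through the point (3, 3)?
Number of paths = 1185

Total paths from (0, 0) to (11, 4): C(15, 11) = 1365. Paths through (3, 3): (paths (0, 0) → (3, 3)) × (paths (3, 3) → (11, 4)) = C(6, 3) · C(9, 8) = 20 · 9 = 180. Avoidance count = 1365 − 180 = 1185.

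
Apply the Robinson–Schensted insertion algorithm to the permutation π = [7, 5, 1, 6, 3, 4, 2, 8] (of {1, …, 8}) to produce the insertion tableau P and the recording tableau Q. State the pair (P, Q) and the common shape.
P = [1, 2, 4, 8] / [3, 6] / [5] / [7];  Q = [1, 4, 6, 8] / [2, 5] / [3] / [7];  common shape = (4, 2, 1, 1)

Row-insert the values π_1, π_2, … into P one at a time, bumping the leftmost entry strictly greater than the inserted value down to the next row. The recording tableau Q records, in position (i, j), the step at which that cell was added to P.
  Insert 7 (step 1): P = [7];  Q = [1]
  Insert 5 (step 2): P = [5] / [7];  Q = [1] / [2]
  Insert 1 (step 3): P = [1] / [5] / [7];  Q = [1] / [2] / [3]
  Insert 6 (step 4): P = [1, 6] / [5] / [7];  Q = [1, 4] / [2] / [3]
  Insert 3 (step 5): P = [1, 3] / [5, 6] / [7];  Q = [1, 4] / [2, 5] / [3]
  Insert 4 (step 6): P = [1, 3, 4] / [5, 6] / [7];  Q = [1, 4, 6] / [2, 5] / [3]
  Insert 2 (step 7): P = [1, 2, 4] / [3, 6] / [5] / [7];  Q = [1, 4, 6] / [2, 5] / [3] / [7]
  Insert 8 (step 8): P = [1, 2, 4, 8] / [3, 6] / [5] / [7];  Q = [1, 4, 6, 8] / [2, 5] / [3] / [7]
Final shape: (4, 2, 1, 1).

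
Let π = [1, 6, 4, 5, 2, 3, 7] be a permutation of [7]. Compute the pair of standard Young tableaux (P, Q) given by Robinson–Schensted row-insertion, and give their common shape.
P = [1, 2, 3, 7] / [4, 5] / [6];  Q = [1, 2, 4, 7] / [3, 6] / [5];  common shape = (4, 2, 1)

Row-insert the values π_1, π_2, … into P one at a time, bumping the leftmost entry strictly greater than the inserted value down to the next row. The recording tableau Q records, in position (i, j), the step at which that cell was added to P.
  Insert 1 (step 1): P = [1];  Q = [1]
  Insert 6 (step 2): P = [1, 6];  Q = [1, 2]
  Insert 4 (step 3): P = [1, 4] / [6];  Q = [1, 2] / [3]
  Insert 5 (step 4): P = [1, 4, 5] / [6];  Q = [1, 2, 4] / [3]
  Insert 2 (step 5): P = [1, 2, 5] / [4] / [6];  Q = [1, 2, 4] / [3] / [5]
  Insert 3 (step 6): P = [1, 2, 3] / [4, 5] / [6];  Q = [1, 2, 4] / [3, 6] / [5]
  Insert 7 (step 7): P = [1, 2, 3, 7] / [4, 5] / [6];  Q = [1, 2, 4, 7] / [3, 6] / [5]
Final shape: (4, 2, 1).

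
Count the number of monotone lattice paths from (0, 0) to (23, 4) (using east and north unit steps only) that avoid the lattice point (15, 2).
Number of paths = 11430

Total paths from (0, 0) to (23, 4): C(27, 23) = 17550. Paths through (15, 2): (paths (0, 0) → (15, 2)) × (paths (15, 2) → (23, 4)) = C(17, 15) · C(10, 8) = 136 · 45 = 6120. Avoidance count = 17550 − 6120 = 11430.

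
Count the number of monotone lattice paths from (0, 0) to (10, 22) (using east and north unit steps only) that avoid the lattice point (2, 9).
Number of paths = 53320290

Total paths from (0, 0) to (10, 22): C(32, 10) = 64512240. Paths through (2, 9): (paths (0, 0) → (2, 9)) × (paths (2, 9) → (10, 22)) = C(11, 2) · C(21, 8) = 55 · 203490 = 11191950. Avoidance count = 64512240 − 11191950 = 53320290.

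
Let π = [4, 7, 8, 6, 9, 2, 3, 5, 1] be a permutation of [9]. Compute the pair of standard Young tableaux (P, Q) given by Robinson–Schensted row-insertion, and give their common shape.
P = [1, 3, 5, 9] / [2, 6, 8] / [4] / [7];  Q = [1, 2, 3, 5] / [4, 7, 8] / [6] / [9];  common shape = (4, 3, 1, 1)

Row-insert the values π_1, π_2, … into P one at a time, bumping the leftmost entry strictly greater than the inserted value down to the next row. The recording tableau Q records, in position (i, j), the step at which that cell was added to P.
  Insert 4 (step 1): P = [4];  Q = [1]
  Insert 7 (step 2): P = [4, 7];  Q = [1, 2]
  Insert 8 (step 3): P = [4, 7, 8];  Q = [1, 2, 3]
  Insert 6 (step 4): P = [4, 6, 8] / [7];  Q = [1, 2, 3] / [4]
  Insert 9 (step 5): P = [4, 6, 8, 9] / [7];  Q = [1, 2, 3, 5] / [4]
  Insert 2 (step 6): P = [2, 6, 8, 9] / [4] / [7];  Q = [1, 2, 3, 5] / [4] / [6]
  Insert 3 (step 7): P = [2, 3, 8, 9] / [4, 6] / [7];  Q = [1, 2, 3, 5] / [4, 7] / [6]
  Insert 5 (step 8): P = [2, 3, 5, 9] / [4, 6, 8] / [7];  Q = [1, 2, 3, 5] / [4, 7, 8] / [6]
  Insert 1 (step 9): P = [1, 3, 5, 9] / [2, 6, 8] / [4] / [7];  Q = [1, 2, 3, 5] / [4, 7, 8] / [6] / [9]
Final shape: (4, 3, 1, 1).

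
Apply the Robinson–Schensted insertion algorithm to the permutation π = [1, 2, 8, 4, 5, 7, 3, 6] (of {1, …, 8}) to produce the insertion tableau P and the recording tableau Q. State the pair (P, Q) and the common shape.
P = [1, 2, 3, 5, 6] / [4, 7] / [8];  Q = [1, 2, 3, 5, 6] / [4, 8] / [7];  common shape = (5, 2, 1)

Row-insert the values π_1, π_2, … into P one at a time, bumping the leftmost entry strictly greater than the inserted value down to the next row. The recording tableau Q records, in position (i, j), the step at which that cell was added to P.
  Insert 1 (step 1): P = [1];  Q = [1]
  Insert 2 (step 2): P = [1, 2];  Q = [1, 2]
  Insert 8 (step 3): P = [1, 2, 8];  Q = [1, 2, 3]
  Insert 4 (step 4): P = [1, 2, 4] / [8];  Q = [1, 2, 3] / [4]
  Insert 5 (step 5): P = [1, 2, 4, 5] / [8];  Q = [1, 2, 3, 5] / [4]
  Insert 7 (step 6): P = [1, 2, 4, 5, 7] / [8];  Q = [1, 2, 3, 5, 6] / [4]
  Insert 3 (step 7): P = [1, 2, 3, 5, 7] / [4] / [8];  Q = [1, 2, 3, 5, 6] / [4] / [7]
  Insert 6 (step 8): P = [1, 2, 3, 5, 6] / [4, 7] / [8];  Q = [1, 2, 3, 5, 6] / [4, 8] / [7]
Final shape: (5, 2, 1).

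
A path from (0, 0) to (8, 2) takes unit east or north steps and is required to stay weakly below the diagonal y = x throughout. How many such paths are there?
Number of paths = 35

By the reflection principle (André's argument), the number of monotone paths to (8, 2) with n ≤ m that never go above y = x is C(10, 8) − C(10, 9) = 45 − 10 = 35.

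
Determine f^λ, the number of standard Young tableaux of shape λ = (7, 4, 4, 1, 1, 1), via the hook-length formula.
# SYT of shape (7, 4, 4, 1, 1, 1) = 5469750

Hook-length formula: f^λ = n! / Π hook(c), product over all cells c of the Young diagram. For λ = (7, 4, 4, 1, 1, 1), n = 18 boxes. Hook lengths by row (left-to-right, top-to-bottom): [12, 8, 7, 6, 3, 2, 1]; [8, 4, 3, 2]; [7, 3, 2, 1]; [3]; [2]; [1]. Product of hooks = 1170505728. So f^λ = 18! / 1170505728 = 6402373705728000 / 1170505728 = 5469750.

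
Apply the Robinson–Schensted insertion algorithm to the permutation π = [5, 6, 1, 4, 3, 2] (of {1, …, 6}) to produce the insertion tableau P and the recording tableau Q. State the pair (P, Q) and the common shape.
P = [1, 2] / [3, 6] / [4] / [5];  Q = [1, 2] / [3, 4] / [5] / [6];  common shape = (2, 2, 1, 1)

Row-insert the values π_1, π_2, … into P one at a time, bumping the leftmost entry strictly greater than the inserted value down to the next row. The recording tableau Q records, in position (i, j), the step at which that cell was added to P.
  Insert 5 (step 1): P = [5];  Q = [1]
  Insert 6 (step 2): P = [5, 6];  Q = [1, 2]
  Insert 1 (step 3): P = [1, 6] / [5];  Q = [1, 2] / [3]
  Insert 4 (step 4): P = [1, 4] / [5, 6];  Q = [1, 2] / [3, 4]
  Insert 3 (step 5): P = [1, 3] / [4, 6] / [5];  Q = [1, 2] / [3, 4] / [5]
  Insert 2 (step 6): P = [1, 2] / [3, 6] / [4] / [5];  Q = [1, 2] / [3, 4] / [5] / [6]
Final shape: (2, 2, 1, 1).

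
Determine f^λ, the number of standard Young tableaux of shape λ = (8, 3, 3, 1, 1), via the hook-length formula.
# SYT of shape (8, 3, 3, 1, 1) = 280280

Hook-length formula: f^λ = n! / Π hook(c), product over all cells c of the Young diagram. For λ = (8, 3, 3, 1, 1), n = 16 boxes. Hook lengths by row (left-to-right, top-to-bottom): [12, 9, 8, 5, 4, 3, 2, 1]; [6, 3, 2]; [5, 2, 1]; [2]; [1]. Product of hooks = 74649600. So f^λ = 16! / 74649600 = 20922789888000 / 74649600 = 280280.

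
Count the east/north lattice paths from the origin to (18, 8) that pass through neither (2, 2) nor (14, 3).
Number of paths = 1038745

Inclusion–exclusion. Total paths: C(26, 18) = 1562275. Through P₁: C(4, 2)·C(22, 16) = 447678. Through P₂: C(17, 14)·C(9, 4) = 85680. Since P₁ is strictly southwest of P₂, a monotone path through both must visit P₁ then P₂; paths through both = C(4, 2)·C(13, 12)·C(9, 4) = 9828. Avoid both = 1562275 − 447678 − 85680 + 9828 = 1038745.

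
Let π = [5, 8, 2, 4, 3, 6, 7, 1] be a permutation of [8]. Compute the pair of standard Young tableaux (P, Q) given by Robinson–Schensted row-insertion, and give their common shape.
P = [1, 3, 6, 7] / [2, 8] / [4] / [5];  Q = [1, 2, 6, 7] / [3, 4] / [5] / [8];  common shape = (4, 2, 1, 1)

Row-insert the values π_1, π_2, … into P one at a time, bumping the leftmost entry strictly greater than the inserted value down to the next row. The recording tableau Q records, in position (i, j), the step at which that cell was added to P.
  Insert 5 (step 1): P = [5];  Q = [1]
  Insert 8 (step 2): P = [5, 8];  Q = [1, 2]
  Insert 2 (step 3): P = [2, 8] / [5];  Q = [1, 2] / [3]
  Insert 4 (step 4): P = [2, 4] / [5, 8];  Q = [1, 2] / [3, 4]
  Insert 3 (step 5): P = [2, 3] / [4, 8] / [5];  Q = [1, 2] / [3, 4] / [5]
  Insert 6 (step 6): P = [2, 3, 6] / [4, 8] / [5];  Q = [1, 2, 6] / [3, 4] / [5]
  Insert 7 (step 7): P = [2, 3, 6, 7] / [4, 8] / [5];  Q = [1, 2, 6, 7] / [3, 4] / [5]
  Insert 1 (step 8): P = [1, 3, 6, 7] / [2, 8] / [4] / [5];  Q = [1, 2, 6, 7] / [3, 4] / [5] / [8]
Final shape: (4, 2, 1, 1).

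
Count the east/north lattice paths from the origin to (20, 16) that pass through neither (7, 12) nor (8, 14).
Number of paths = 7172605524

Inclusion–exclusion. Total paths: C(36, 20) = 7307872110. Through P₁: C(19, 7)·C(17, 13) = 119923440. Through P₂: C(22, 8)·C(14, 12) = 29099070. Since P₁ is strictly southwest of P₂, a monotone path through both must visit P₁ then P₂; paths through both = C(19, 7)·C(3, 1)·C(14, 12) = 13755924. Avoid both = 7307872110 − 119923440 − 29099070 + 13755924 = 7172605524.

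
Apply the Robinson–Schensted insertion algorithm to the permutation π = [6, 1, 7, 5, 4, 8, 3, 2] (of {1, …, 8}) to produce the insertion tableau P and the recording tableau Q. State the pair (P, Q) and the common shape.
P = [1, 2, 8] / [3, 7] / [4] / [5] / [6];  Q = [1, 3, 6] / [2, 4] / [5] / [7] / [8];  common shape = (3, 2, 1, 1, 1)

Row-insert the values π_1, π_2, … into P one at a time, bumping the leftmost entry strictly greater than the inserted value down to the next row. The recording tableau Q records, in position (i, j), the step at which that cell was added to P.
  Insert 6 (step 1): P = [6];  Q = [1]
  Insert 1 (step 2): P = [1] / [6];  Q = [1] / [2]
  Insert 7 (step 3): P = [1, 7] / [6];  Q = [1, 3] / [2]
  Insert 5 (step 4): P = [1, 5] / [6, 7];  Q = [1, 3] / [2, 4]
  Insert 4 (step 5): P = [1, 4] / [5, 7] / [6];  Q = [1, 3] / [2, 4] / [5]
  Insert 8 (step 6): P = [1, 4, 8] / [5, 7] / [6];  Q = [1, 3, 6] / [2, 4] / [5]
  Insert 3 (step 7): P = [1, 3, 8] / [4, 7] / [5] / [6];  Q = [1, 3, 6] / [2, 4] / [5] / [7]
  Insert 2 (step 8): P = [1, 2, 8] / [3, 7] / [4] / [5] / [6];  Q = [1, 3, 6] / [2, 4] / [5] / [7] / [8]
Final shape: (3, 2, 1, 1, 1).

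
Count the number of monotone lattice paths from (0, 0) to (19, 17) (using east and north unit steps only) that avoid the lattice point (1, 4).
Number of paths = 7566231225

Total paths from (0, 0) to (19, 17): C(36, 19) = 8597496600. Paths through (1, 4): (paths (0, 0) → (1, 4)) × (paths (1, 4) → (19, 17)) = C(5, 1) · C(31, 18) = 5 · 206253075 = 1031265375. Avoidance count = 8597496600 − 1031265375 = 7566231225.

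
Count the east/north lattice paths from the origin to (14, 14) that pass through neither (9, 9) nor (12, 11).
Number of paths = 19205580

Inclusion–exclusion. Total paths: C(28, 14) = 40116600. Through P₁: C(18, 9)·C(10, 5) = 12252240. Through P₂: C(23, 12)·C(5, 2) = 13520780. Since P₁ is strictly southwest of P₂, a monotone path through both must visit P₁ then P₂; paths through both = C(18, 9)·C(5, 3)·C(5, 2) = 4862000. Avoid both = 40116600 − 12252240 − 13520780 + 4862000 = 19205580.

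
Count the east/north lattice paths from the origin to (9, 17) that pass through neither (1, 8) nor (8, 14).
Number of paths = 1688456

Inclusion–exclusion. Total paths: C(26, 9) = 3124550. Through P₁: C(9, 1)·C(17, 8) = 218790. Through P₂: C(22, 8)·C(4, 1) = 1279080. Since P₁ is strictly southwest of P₂, a monotone path through both must visit P₁ then P₂; paths through both = C(9, 1)·C(13, 7)·C(4, 1) = 61776. Avoid both = 3124550 − 218790 − 1279080 + 61776 = 1688456.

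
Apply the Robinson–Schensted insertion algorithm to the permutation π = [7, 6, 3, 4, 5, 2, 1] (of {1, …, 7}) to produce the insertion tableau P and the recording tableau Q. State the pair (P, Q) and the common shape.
P = [1, 4, 5] / [2] / [3] / [6] / [7];  Q = [1, 4, 5] / [2] / [3] / [6] / [7];  common shape = (3, 1, 1, 1, 1)

Row-insert the values π_1, π_2, … into P one at a time, bumping the leftmost entry strictly greater than the inserted value down to the next row. The recording tableau Q records, in position (i, j), the step at which that cell was added to P.
  Insert 7 (step 1): P = [7];  Q = [1]
  Insert 6 (step 2): P = [6] / [7];  Q = [1] / [2]
  Insert 3 (step 3): P = [3] / [6] / [7];  Q = [1] / [2] / [3]
  Insert 4 (step 4): P = [3, 4] / [6] / [7];  Q = [1, 4] / [2] / [3]
  Insert 5 (step 5): P = [3, 4, 5] / [6] / [7];  Q = [1, 4, 5] / [2] / [3]
  Insert 2 (step 6): P = [2, 4, 5] / [3] / [6] / [7];  Q = [1, 4, 5] / [2] / [3] / [6]
  Insert 1 (step 7): P = [1, 4, 5] / [2] / [3] / [6] / [7];  Q = [1, 4, 5] / [2] / [3] / [6] / [7]
Final shape: (3, 1, 1, 1, 1).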